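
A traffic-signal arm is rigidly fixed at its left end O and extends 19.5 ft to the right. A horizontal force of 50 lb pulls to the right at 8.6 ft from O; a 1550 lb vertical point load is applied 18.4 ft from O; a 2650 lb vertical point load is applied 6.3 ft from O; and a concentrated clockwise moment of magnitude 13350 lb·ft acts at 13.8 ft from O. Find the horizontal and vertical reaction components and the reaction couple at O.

O_x = -50.00 lb, O_y = 4200 lb, M_O = 58560 lb·ft

ΣF_x = 0: O_x + 50 = 0 → O_x = -50.00 lb.
ΣF_y = 0: O_y − 1550 − 2650 = 0 → O_y = 4200 lb.
ΣM about O: M_O − 1550·18.4 − 2650·6.3 − 13350 = 0 → M_O = 58560 lb·ft.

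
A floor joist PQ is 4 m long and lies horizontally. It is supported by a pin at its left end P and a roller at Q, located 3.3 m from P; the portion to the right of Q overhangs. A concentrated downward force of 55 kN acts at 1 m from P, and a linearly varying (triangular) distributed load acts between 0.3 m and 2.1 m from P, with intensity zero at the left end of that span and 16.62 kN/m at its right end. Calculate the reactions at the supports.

Resultant of the triangular load: ½ × 16.62 × 1.8 = 14.958 kN, acting at 1.5 m from P (one-third of the span from the peak).
ΣM about P: Q_y·3.3 − 55·1 − (½·16.62·1.8)·1.5 = 0 → Q_y = 77.437/3.3 = 23.4658 ≈ 23.47 kN.
ΣF_y = 0: P_y + 23.4658 − 55 − ½·16.62·1.8 = 0 → P_y = 46.49 kN.
ΣF_x = 0: no horizontal applied forces, so P_x = 0.

P_x = 0, P_y = 46.49 kN, Q_y = 23.47 kN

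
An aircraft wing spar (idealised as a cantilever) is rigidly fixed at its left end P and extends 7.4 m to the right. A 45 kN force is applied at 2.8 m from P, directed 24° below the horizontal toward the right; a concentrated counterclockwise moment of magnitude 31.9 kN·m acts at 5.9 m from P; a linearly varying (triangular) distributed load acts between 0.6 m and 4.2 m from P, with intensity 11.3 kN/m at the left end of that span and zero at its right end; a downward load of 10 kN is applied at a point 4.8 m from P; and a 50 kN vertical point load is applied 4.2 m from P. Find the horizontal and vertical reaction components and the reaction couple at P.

Resultant of the triangular load: ½ × 11.3 × 3.6 = 20.34 kN, acting at 1.8 m from P (one-third of the span from the peak).
ΣF_x = 0: P_x + 45·cos24° = 0 → P_x = -41.11 kN.
ΣF_y = 0: P_y − 45·sin24° − ½·11.3·3.6 − 10 − 50 = 0 → P_y = 98.64 kN.
ΣM about P: M_P − 45·sin24°·2.8 + 31.9 − (½·11.3·3.6)·1.8 − 10·4.8 − 50·4.2 = 0 → M_P = 314.0 kN·m.

P_x = -41.11 kN, P_y = 98.64 kN, M_P = 314.0 kN·m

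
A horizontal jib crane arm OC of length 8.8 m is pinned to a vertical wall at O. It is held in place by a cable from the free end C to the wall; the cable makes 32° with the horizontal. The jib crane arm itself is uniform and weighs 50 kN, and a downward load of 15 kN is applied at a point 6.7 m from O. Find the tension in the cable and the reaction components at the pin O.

ΣM about O: T·sin32°·8.8 − 50·4.4 − 15·6.7 = 0 → T = 320.5/(8.8·0.529919) = 68.7283 ≈ 68.73 kN.
ΣF_x = 0: O_x − T·cos32° = 0 → O_x = 68.7283 × 0.848048 = 58.28 kN.
ΣF_y = 0: O_y + T·sin32° − 50 − 15 = 0 → O_y = 65 − 68.7283 × 0.529919 = 28.58 kN.

T = 68.73 kN, O_x = 58.28 kN, O_y = 28.58 kN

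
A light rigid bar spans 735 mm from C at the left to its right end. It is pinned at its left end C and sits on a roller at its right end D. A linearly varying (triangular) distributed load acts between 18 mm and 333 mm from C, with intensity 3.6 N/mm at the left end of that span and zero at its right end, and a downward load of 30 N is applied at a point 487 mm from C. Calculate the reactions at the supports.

C_x = 0, C_y = 482.2 N, D_y = 114.8 N

Resultant of the triangular load: ½ × 3.6 × 315 = 567 N, acting at 123 mm from C (one-third of the span from the peak).
Taking moments about C: D_y·735 − (½·3.6·315)·123 − 30·487 = 0 → D_y = 84351/735 = 114.763 ≈ 114.8 N.
ΣF_y = 0: C_y + 114.763 − ½·3.6·315 − 30 = 0 → C_y = 482.2 N.
ΣF_x = 0: no horizontal applied forces, so C_x = 0.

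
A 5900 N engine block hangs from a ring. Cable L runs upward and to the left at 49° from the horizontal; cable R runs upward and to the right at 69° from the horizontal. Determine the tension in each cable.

ΣF_x = 0: −T_L·cos49° + T_R·cos69° = 0 → T_R = 1.83069·T_L.
ΣF_y = 0: T_L·sin49° + T_R·sin69° = 5900.
Substitute: T_L·(0.75471 + 1.83069·0.93358) = 5900 → T_L = 2394.67 ≈ 2395 N.
Then T_R = 1.83069 × 2394.67 = 4384 N.

T_L = 2395 N, T_R = 4384 N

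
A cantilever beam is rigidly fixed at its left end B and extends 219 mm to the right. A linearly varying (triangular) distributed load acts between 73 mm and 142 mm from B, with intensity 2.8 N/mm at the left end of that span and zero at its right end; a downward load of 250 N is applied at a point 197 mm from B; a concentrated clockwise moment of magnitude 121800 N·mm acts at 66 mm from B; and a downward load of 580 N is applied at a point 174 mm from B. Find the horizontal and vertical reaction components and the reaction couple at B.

Resultant of the triangular load: ½ × 2.8 × 69 = 96.6 N, acting at 96 mm from B (one-third of the span from the peak).
ΣF_x = 0: B_x = 0.
ΣF_y = 0: B_y − ½·2.8·69 − 250 − 580 = 0 → B_y = 926.6 N.
ΣM about B: M_B − (½·2.8·69)·96 − 250·197 − 121800 − 580·174 = 0 → M_B = 281200 N·mm.

B_x = 0, B_y = 926.6 N, M_B = 281200 N·mm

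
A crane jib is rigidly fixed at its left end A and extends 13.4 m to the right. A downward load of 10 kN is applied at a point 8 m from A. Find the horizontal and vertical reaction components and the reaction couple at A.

A_x = 0, A_y = 10.00 kN, M_A = 80.00 kN·m

ΣF_x = 0: A_x = 0.
ΣF_y = 0: A_y − 10 = 0 → A_y = 10.00 kN.
ΣM about A: M_A − 10·8 = 0 → M_A = 80.00 kN·m.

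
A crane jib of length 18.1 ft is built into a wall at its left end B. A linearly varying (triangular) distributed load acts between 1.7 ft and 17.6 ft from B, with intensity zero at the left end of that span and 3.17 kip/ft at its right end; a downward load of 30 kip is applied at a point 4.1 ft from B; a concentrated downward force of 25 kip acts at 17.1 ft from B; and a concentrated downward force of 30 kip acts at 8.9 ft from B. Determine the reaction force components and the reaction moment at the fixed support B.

B_x = 0, B_y = 110.2 kip, M_B = 1127 kip·ft

Resultant of the triangular load: ½ × 3.17 × 15.9 = 25.2015 kip, acting at 12.3 ft from B (one-third of the span from the peak).
ΣF_x = 0: B_x = 0.
ΣF_y = 0: B_y − ½·3.17·15.9 − 30 − 25 − 30 = 0 → B_y = 110.2 kip.
ΣM about B: M_B − (½·3.17·15.9)·12.3 − 30·4.1 − 25·17.1 − 30·8.9 = 0 → M_B = 1127 kip·ft.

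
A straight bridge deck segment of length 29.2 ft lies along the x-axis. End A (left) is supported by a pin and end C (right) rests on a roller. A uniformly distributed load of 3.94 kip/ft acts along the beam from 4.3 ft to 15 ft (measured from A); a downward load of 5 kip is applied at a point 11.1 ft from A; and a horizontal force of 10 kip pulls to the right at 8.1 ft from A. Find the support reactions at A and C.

Resultant of the distributed load: 3.94 × 10.7 = 42.158 kip at 9.65 ft from A.
ΣM about A: C_y·29.2 − (3.94·10.7)·9.65 − 5·11.1 = 0 → C_y = 462.3247/29.2 = 15.833 ≈ 15.83 kip.
ΣF_y = 0: A_y + 15.833 − 3.94·10.7 − 5 = 0 → A_y = 31.32 kip.
ΣF_x = 0: A_x + 10 = 0 → A_x = -10.00 kip.

A_x = -10.00 kip, A_y = 31.32 kip, C_y = 15.83 kip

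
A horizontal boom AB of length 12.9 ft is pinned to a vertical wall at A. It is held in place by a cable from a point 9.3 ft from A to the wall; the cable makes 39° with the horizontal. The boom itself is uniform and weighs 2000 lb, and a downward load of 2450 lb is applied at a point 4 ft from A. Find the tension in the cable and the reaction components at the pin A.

T = 3879 lb, A_x = 3014 lb, A_y = 2009 lb

ΣM about A: T·sin39°·9.3 − 2000·6.45 − 2450·4 = 0 → T = 22700/(9.3·0.62932) = 3878.57 ≈ 3879 lb.
ΣF_x = 0: A_x − T·cos39° = 0 → A_x = 3878.57 × 0.777146 = 3014 lb.
ΣF_y = 0: A_y + T·sin39° − 2000 − 2450 = 0 → A_y = 4450 − 3878.57 × 0.62932 = 2009 lb.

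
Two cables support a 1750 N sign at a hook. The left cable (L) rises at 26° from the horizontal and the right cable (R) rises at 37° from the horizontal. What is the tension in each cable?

ΣF_x = 0: −T_L·cos26° + T_R·cos37° = 0 → T_R = 1.12541·T_L.
ΣF_y = 0: T_L·sin26° + T_R·sin37° = 1750.
Substitute: T_L·(0.438371 + 1.12541·0.601815) = 1750 → T_L = 1568.58 ≈ 1569 N.
Then T_R = 1.12541 × 1568.58 = 1765 N.

T_L = 1569 N, T_R = 1765 N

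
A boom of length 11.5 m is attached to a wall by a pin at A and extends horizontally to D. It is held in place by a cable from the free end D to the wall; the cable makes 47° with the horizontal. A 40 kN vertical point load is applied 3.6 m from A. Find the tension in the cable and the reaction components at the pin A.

T = 17.12 kN, A_x = 11.68 kN, A_y = 27.48 kN

ΣM about A: T·sin47°·11.5 − 40·3.6 = 0 → T = 144/(11.5·0.731354) = 17.1213 ≈ 17.12 kN.
ΣF_x = 0: A_x − T·cos47° = 0 → A_x = 17.1213 × 0.681998 = 11.68 kN.
ΣF_y = 0: A_y + T·sin47° − 40 = 0 → A_y = 40 − 17.1213 × 0.731354 = 27.48 kN.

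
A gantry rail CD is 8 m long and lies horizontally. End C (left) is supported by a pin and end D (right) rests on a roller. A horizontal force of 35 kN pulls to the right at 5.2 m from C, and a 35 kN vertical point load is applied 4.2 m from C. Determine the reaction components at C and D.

C_x = -35.00 kN, C_y = 16.62 kN, D_y = 18.38 kN

ΣM about C: D_y·8 − 35·4.2 = 0 → D_y = 147/8 = 18.375 ≈ 18.38 kN.
ΣF_y = 0: C_y + 18.375 − 35 = 0 → C_y = 16.62 kN.
ΣF_x = 0: C_x + 35 = 0 → C_x = -35.00 kN.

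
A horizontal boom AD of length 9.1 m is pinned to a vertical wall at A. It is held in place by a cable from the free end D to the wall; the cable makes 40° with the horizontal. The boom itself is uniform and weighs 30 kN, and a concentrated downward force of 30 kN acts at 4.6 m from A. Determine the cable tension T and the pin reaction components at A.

ΣM about A: T·sin40°·9.1 − 30·4.55 − 30·4.6 = 0 → T = 274.5/(9.1·0.642788) = 46.9281 ≈ 46.93 kN.
ΣF_x = 0: A_x − T·cos40° = 0 → A_x = 46.9281 × 0.766044 = 35.95 kN.
ΣF_y = 0: A_y + T·sin40° − 30 − 30 = 0 → A_y = 60 − 46.9281 × 0.642788 = 29.84 kN.

T = 46.93 kN, A_x = 35.95 kN, A_y = 29.84 kN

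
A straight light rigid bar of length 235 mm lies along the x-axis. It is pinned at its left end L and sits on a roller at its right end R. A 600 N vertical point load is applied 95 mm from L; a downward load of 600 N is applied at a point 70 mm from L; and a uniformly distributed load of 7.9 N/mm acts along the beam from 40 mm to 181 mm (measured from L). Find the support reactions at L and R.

Resultant of the distributed load: 7.9 × 141 = 1113.9 N at 110.5 mm from L.
Moments about L: R_y·235 − 600·95 − 600·70 − (7.9·141)·110.5 = 0 → R_y = 222085.95/235 = 945.047 ≈ 945.0 N.
ΣF_y = 0: L_y + 945.047 − 600 − 600 − 7.9·141 = 0 → L_y = 1369 N.
ΣF_x = 0: no horizontal applied forces, so L_x = 0.

L_x = 0, L_y = 1369 N, R_y = 945.0 N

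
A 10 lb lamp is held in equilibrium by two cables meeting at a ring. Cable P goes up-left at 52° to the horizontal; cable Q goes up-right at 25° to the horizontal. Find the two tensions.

ΣF_x = 0: −T_P·cos52° + T_Q·cos25° = 0 → T_Q = 0.679307·T_P.
ΣF_y = 0: T_P·sin52° + T_Q·sin25° = 10.
Substitute: T_P·(0.788011 + 0.679307·0.422618) = 10 → T_P = 9.30147 ≈ 9.301 lb.
Then T_Q = 0.679307 × 9.30147 = 6.319 lb.

T_P = 9.301 lb, T_Q = 6.319 lb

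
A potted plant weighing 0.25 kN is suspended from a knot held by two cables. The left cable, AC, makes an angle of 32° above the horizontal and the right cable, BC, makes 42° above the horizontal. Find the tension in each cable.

T_AC = 0.1933 kN, T_BC = 0.2206 kN

ΣF_x = 0: −T_AC·cos32° + T_BC·cos42° = 0 → T_BC = 1.14116·T_AC.
ΣF_y = 0: T_AC·sin32° + T_BC·sin42° = 0.25.
Substitute: T_AC·(0.529919 + 1.14116·0.669131) = 0.25 → T_AC = 0.193273 ≈ 0.1933 kN.
Then T_BC = 1.14116 × 0.193273 = 0.2206 kN.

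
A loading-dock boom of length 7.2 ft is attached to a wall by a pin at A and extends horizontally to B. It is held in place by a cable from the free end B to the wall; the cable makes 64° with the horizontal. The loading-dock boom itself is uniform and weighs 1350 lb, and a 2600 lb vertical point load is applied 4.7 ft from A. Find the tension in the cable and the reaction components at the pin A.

T = 2639 lb, A_x = 1157 lb, A_y = 1578 lb

ΣM about A: T·sin64°·7.2 − 1350·3.6 − 2600·4.7 = 0 → T = 17080/(7.2·0.898794) = 2639.34 ≈ 2639 lb.
ΣF_x = 0: A_x − T·cos64° = 0 → A_x = 2639.34 × 0.438371 = 1157 lb.
ΣF_y = 0: A_y + T·sin64° − 1350 − 2600 = 0 → A_y = 3950 − 2639.34 × 0.898794 = 1578 lb.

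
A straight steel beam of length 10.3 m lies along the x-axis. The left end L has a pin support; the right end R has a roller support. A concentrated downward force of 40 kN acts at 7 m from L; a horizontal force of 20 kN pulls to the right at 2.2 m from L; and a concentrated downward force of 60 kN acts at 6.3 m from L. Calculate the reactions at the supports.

L_x = -20.00 kN, L_y = 36.12 kN, R_y = 63.88 kN

ΣM about L: R_y·10.3 − 40·7 − 60·6.3 = 0 → R_y = 658/10.3 = 63.8835 ≈ 63.88 kN.
ΣF_y = 0: L_y + 63.8835 − 40 − 60 = 0 → L_y = 36.12 kN.
ΣF_x = 0: L_x + 20 = 0 → L_x = -20.00 kN.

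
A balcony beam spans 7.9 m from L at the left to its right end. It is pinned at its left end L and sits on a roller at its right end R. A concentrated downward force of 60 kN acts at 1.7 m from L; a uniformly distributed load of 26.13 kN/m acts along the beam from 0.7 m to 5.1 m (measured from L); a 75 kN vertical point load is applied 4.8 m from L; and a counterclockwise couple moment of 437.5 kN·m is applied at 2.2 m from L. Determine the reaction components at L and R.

Resultant of the distributed load: 26.13 × 4.4 = 114.972 kN at 2.9 m from L.
Taking moments about L: R_y·7.9 − 60·1.7 − (26.13·4.4)·2.9 − 75·4.8 + 437.5 = 0 → R_y = 357.9188/7.9 = 45.3062 ≈ 45.31 kN.
ΣF_y = 0: L_y + 45.3062 − 60 − 26.13·4.4 − 75 = 0 → L_y = 204.7 kN.
ΣF_x = 0: no horizontal applied forces, so L_x = 0.

L_x = 0, L_y = 204.7 kN, R_y = 45.31 kN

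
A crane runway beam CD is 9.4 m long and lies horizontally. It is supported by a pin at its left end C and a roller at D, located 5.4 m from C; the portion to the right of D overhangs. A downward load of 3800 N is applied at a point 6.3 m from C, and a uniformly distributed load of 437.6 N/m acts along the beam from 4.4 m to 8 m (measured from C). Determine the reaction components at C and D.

Resultant of the distributed load: 437.6 × 3.6 = 1575.36 N at 6.2 m from C.
Moments about C: D_y·5.4 − 3800·6.3 − (437.6·3.6)·6.2 = 0 → D_y = 33707.232/5.4 = 6242.08 ≈ 6242 N.
ΣF_y = 0: C_y + 6242.08 − 3800 − 437.6·3.6 = 0 → C_y = -866.7 N.
ΣF_x = 0: no horizontal applied forces, so C_x = 0.

C_x = 0, C_y = -866.7 N, D_y = 6242 N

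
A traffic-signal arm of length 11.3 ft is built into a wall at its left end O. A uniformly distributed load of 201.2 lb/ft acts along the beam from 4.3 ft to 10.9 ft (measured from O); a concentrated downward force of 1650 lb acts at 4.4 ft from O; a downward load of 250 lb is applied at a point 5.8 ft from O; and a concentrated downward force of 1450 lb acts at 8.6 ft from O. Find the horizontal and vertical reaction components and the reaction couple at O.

O_x = 0, O_y = 4678 lb, M_O = 31270 lb·ft

Resultant of the distributed load: 201.2 × 6.6 = 1327.92 lb at 7.6 ft from O.
ΣF_x = 0: O_x = 0.
ΣF_y = 0: O_y − 201.2·6.6 − 1650 − 250 − 1450 = 0 → O_y = 4678 lb.
ΣM about O: M_O − (201.2·6.6)·7.6 − 1650·4.4 − 250·5.8 − 1450·8.6 = 0 → M_O = 31270 lb·ft.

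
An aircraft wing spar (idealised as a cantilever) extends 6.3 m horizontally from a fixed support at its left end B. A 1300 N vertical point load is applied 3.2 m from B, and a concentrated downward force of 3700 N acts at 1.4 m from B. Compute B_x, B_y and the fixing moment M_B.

ΣF_x = 0: B_x = 0.
ΣF_y = 0: B_y − 1300 − 3700 = 0 → B_y = 5000 N.
ΣM about B: M_B − 1300·3.2 − 3700·1.4 = 0 → M_B = 9340 N·m.

B_x = 0, B_y = 5000 N, M_B = 9340 N·m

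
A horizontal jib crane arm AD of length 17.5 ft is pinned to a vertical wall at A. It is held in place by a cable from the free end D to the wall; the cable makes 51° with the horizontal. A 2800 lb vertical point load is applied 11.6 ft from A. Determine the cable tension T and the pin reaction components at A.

ΣM about A: T·sin51°·17.5 − 2800·11.6 = 0 → T = 32480/(17.5·0.777146) = 2388.23 ≈ 2388 lb.
ΣF_x = 0: A_x − T·cos51° = 0 → A_x = 2388.23 × 0.62932 = 1503 lb.
ΣF_y = 0: A_y + T·sin51° − 2800 = 0 → A_y = 2800 − 2388.23 × 0.777146 = 944.0 lb.

T = 2388 lb, A_x = 1503 lb, A_y = 944.0 lb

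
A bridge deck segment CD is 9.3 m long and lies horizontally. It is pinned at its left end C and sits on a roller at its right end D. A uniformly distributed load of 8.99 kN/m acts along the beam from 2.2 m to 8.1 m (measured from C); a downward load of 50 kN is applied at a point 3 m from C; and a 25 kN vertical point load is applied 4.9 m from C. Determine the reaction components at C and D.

C_x = 0, C_y = 69.37 kN, D_y = 58.67 kN

Resultant of the distributed load: 8.99 × 5.9 = 53.041 kN at 5.15 m from C.
Taking moments about C: D_y·9.3 − (8.99·5.9)·5.15 − 50·3 − 25·4.9 = 0 → D_y = 545.66115/9.3 = 58.6732 ≈ 58.67 kN.
ΣF_y = 0: C_y + 58.6732 − 8.99·5.9 − 50 − 25 = 0 → C_y = 69.37 kN.
ΣF_x = 0: no horizontal applied forces, so C_x = 0.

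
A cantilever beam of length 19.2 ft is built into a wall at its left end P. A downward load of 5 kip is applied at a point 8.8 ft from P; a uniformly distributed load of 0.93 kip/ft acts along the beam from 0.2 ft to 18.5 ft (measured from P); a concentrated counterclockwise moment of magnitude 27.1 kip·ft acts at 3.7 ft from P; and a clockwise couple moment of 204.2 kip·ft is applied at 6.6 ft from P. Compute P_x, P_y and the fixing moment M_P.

P_x = 0, P_y = 22.02 kip, M_P = 380.2 kip·ft

Resultant of the distributed load: 0.93 × 18.3 = 17.019 kip at 9.35 ft from P.
ΣF_x = 0: P_x = 0.
ΣF_y = 0: P_y − 5 − 0.93·18.3 = 0 → P_y = 22.02 kip.
ΣM about P: M_P − 5·8.8 − (0.93·18.3)·9.35 + 27.1 − 204.2 = 0 → M_P = 380.2 kip·ft.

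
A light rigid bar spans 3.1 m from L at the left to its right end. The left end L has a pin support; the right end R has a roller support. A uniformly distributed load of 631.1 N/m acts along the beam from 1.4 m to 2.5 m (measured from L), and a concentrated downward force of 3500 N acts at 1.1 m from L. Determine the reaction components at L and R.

Resultant of the distributed load: 631.1 × 1.1 = 694.21 N at 1.95 m from L.
Moments about L: R_y·3.1 − (631.1·1.1)·1.95 − 3500·1.1 = 0 → R_y = 5203.7095/3.1 = 1678.62 ≈ 1679 N.
ΣF_y = 0: L_y + 1678.62 − 631.1·1.1 − 3500 = 0 → L_y = 2516 N.
ΣF_x = 0: no horizontal applied forces, so L_x = 0.

L_x = 0, L_y = 2516 N, R_y = 1679 N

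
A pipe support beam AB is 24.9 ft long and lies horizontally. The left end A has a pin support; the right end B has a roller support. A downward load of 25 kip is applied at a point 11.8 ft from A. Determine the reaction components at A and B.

ΣM about A: B_y·24.9 − 25·11.8 = 0 → B_y = 295/24.9 = 11.8474 ≈ 11.85 kip.
ΣF_y = 0: A_y + 11.8474 − 25 = 0 → A_y = 13.15 kip.
ΣF_x = 0: no horizontal applied forces, so A_x = 0.

A_x = 0, A_y = 13.15 kip, B_y = 11.85 kip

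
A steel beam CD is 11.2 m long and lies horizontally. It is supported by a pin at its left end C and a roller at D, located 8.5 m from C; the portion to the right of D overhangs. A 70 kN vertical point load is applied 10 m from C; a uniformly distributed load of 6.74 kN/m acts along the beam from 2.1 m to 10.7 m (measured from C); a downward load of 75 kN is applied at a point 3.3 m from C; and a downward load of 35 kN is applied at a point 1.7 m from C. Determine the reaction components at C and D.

Resultant of the distributed load: 6.74 × 8.6 = 57.964 kN at 6.4 m from C.
Taking moments about C: D_y·8.5 − 70·10 − (6.74·8.6)·6.4 − 75·3.3 − 35·1.7 = 0 → D_y = 1377.9696/8.5 = 162.114 ≈ 162.1 kN.
ΣF_y = 0: C_y + 162.114 − 70 − 6.74·8.6 − 75 − 35 = 0 → C_y = 75.85 kN.
ΣF_x = 0: no horizontal applied forces, so C_x = 0.

C_x = 0, C_y = 75.85 kN, D_y = 162.1 kN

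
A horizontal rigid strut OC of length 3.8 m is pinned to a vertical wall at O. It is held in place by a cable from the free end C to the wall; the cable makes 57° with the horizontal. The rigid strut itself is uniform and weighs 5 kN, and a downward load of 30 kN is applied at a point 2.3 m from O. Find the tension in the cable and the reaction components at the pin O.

ΣM about O: T·sin57°·3.8 − 5·1.9 − 30·2.3 = 0 → T = 78.5/(3.8·0.838671) = 24.6317 ≈ 24.63 kN.
ΣF_x = 0: O_x − T·cos57° = 0 → O_x = 24.6317 × 0.544639 = 13.42 kN.
ΣF_y = 0: O_y + T·sin57° − 5 − 30 = 0 → O_y = 35 − 24.6317 × 0.838671 = 14.34 kN.

T = 24.63 kN, O_x = 13.42 kN, O_y = 14.34 kN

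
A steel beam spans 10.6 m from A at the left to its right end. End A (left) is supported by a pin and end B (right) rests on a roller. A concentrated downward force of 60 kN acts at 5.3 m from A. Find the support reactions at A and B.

A_x = 0, A_y = 30.00 kN, B_y = 30.00 kN

Moments about A: B_y·10.6 − 60·5.3 = 0 → B_y = 318/10.6 = 30.00 kN.
ΣF_y = 0: A_y + 30 − 60 = 0 → A_y = 30.00 kN.
ΣF_x = 0: no horizontal applied forces, so A_x = 0.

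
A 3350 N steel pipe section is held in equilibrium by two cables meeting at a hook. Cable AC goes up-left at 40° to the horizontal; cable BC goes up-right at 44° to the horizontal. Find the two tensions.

ΣF_x = 0: −T_AC·cos40° + T_BC·cos44° = 0 → T_BC = 1.06493·T_AC.
ΣF_y = 0: T_AC·sin40° + T_BC·sin44° = 3350.
Substitute: T_AC·(0.642788 + 1.06493·0.694658) = 3350 → T_AC = 2423.06 ≈ 2423 N.
Then T_BC = 1.06493 × 2423.06 = 2580 N.

T_AC = 2423 N, T_BC = 2580 N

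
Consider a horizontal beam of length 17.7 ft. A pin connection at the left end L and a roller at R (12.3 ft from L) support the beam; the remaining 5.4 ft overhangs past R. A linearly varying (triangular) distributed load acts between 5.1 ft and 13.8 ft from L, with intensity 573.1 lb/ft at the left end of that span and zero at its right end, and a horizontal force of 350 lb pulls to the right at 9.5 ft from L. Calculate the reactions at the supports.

L_x = -350.0 lb, L_y = 871.5 lb, R_y = 1621 lb

Resultant of the triangular load: ½ × 573.1 × 8.7 = 2492.985 lb, acting at 8 ft from L (one-third of the span from the peak).
Taking moments about L: R_y·12.3 − (½·573.1·8.7)·8 = 0 → R_y = 19943.88/12.3 = 1621.45 ≈ 1621 lb.
ΣF_y = 0: L_y + 1621.45 − ½·573.1·8.7 = 0 → L_y = 871.5 lb.
ΣF_x = 0: L_x + 350 = 0 → L_x = -350.0 lb.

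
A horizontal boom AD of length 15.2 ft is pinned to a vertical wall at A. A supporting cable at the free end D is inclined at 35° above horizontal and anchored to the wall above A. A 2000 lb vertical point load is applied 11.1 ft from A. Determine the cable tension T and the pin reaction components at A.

T = 2546 lb, A_x = 2086 lb, A_y = 539.5 lb

ΣM about A: T·sin35°·15.2 − 2000·11.1 = 0 → T = 22200/(15.2·0.573576) = 2546.35 ≈ 2546 lb.
ΣF_x = 0: A_x − T·cos35° = 0 → A_x = 2546.35 × 0.819152 = 2086 lb.
ΣF_y = 0: A_y + T·sin35° − 2000 = 0 → A_y = 2000 − 2546.35 × 0.573576 = 539.5 lb.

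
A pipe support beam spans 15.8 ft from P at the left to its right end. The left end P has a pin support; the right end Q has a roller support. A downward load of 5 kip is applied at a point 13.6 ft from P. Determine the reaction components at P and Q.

Taking moments about P: Q_y·15.8 − 5·13.6 = 0 → Q_y = 68/15.8 = 4.3038 ≈ 4.304 kip.
ΣF_y = 0: P_y + 4.3038 − 5 = 0 → P_y = 0.6962 kip.
ΣF_x = 0: no horizontal applied forces, so P_x = 0.

P_x = 0, P_y = 0.6962 kip, Q_y = 4.304 kip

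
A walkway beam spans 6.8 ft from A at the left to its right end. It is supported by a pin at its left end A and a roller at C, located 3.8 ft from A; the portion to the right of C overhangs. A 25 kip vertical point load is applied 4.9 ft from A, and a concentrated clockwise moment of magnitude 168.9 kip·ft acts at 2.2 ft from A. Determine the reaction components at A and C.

Taking moments about A: C_y·3.8 − 25·4.9 − 168.9 = 0 → C_y = 291.4/3.8 = 76.6842 ≈ 76.68 kip.
ΣF_y = 0: A_y + 76.6842 − 25 = 0 → A_y = -51.68 kip.
ΣF_x = 0: no horizontal applied forces, so A_x = 0.

A_x = 0, A_y = -51.68 kip, C_y = 76.68 kip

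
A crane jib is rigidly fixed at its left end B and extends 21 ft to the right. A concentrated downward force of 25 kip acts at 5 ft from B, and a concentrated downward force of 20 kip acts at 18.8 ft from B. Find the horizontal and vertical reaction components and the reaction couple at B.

ΣF_x = 0: B_x = 0.
ΣF_y = 0: B_y − 25 − 20 = 0 → B_y = 45.00 kip.
ΣM about B: M_B − 25·5 − 20·18.8 = 0 → M_B = 501.0 kip·ft.

B_x = 0, B_y = 45.00 kip, M_B = 501.0 kip·ft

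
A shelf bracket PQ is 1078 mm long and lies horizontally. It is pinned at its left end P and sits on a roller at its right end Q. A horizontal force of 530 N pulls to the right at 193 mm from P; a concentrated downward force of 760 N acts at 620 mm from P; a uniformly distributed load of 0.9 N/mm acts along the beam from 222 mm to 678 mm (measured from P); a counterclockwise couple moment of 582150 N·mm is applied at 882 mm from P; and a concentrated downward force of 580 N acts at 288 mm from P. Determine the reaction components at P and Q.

P_x = -530.0 N, P_y = 1527 N, Q_y = 223.3 N

Resultant of the distributed load: 0.9 × 456 = 410.4 N at 450 mm from P.
Moments about P: Q_y·1078 − 760·620 − (0.9·456)·450 + 582150 − 580·288 = 0 → Q_y = 240770/1078 = 223.349 ≈ 223.3 N.
ΣF_y = 0: P_y + 223.349 − 760 − 0.9·456 − 580 = 0 → P_y = 1527 N.
ΣF_x = 0: P_x + 530 = 0 → P_x = -530.0 N.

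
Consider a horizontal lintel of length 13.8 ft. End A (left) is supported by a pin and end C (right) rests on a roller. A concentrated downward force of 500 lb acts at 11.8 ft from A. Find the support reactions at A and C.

A_x = 0, A_y = 72.46 lb, C_y = 427.5 lb

Taking moments about A: C_y·13.8 − 500·11.8 = 0 → C_y = 5900/13.8 = 427.536 ≈ 427.5 lb.
ΣF_y = 0: A_y + 427.536 − 500 = 0 → A_y = 72.46 lb.
ΣF_x = 0: no horizontal applied forces, so A_x = 0.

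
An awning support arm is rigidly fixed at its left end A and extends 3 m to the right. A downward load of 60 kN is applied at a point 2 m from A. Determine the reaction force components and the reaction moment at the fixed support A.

ΣF_x = 0: A_x = 0.
ΣF_y = 0: A_y − 60 = 0 → A_y = 60.00 kN.
ΣM about A: M_A − 60·2 = 0 → M_A = 120.0 kN·m.

A_x = 0, A_y = 60.00 kN, M_A = 120.0 kN·m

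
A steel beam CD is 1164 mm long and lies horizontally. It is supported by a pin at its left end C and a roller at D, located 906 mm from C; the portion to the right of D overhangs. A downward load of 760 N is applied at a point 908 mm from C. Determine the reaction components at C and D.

Taking moments about C: D_y·906 − 760·908 = 0 → D_y = 690080/906 = 761.678 ≈ 761.7 N.
ΣF_y = 0: C_y + 761.678 − 760 = 0 → C_y = -1.678 N.
ΣF_x = 0: no horizontal applied forces, so C_x = 0.

C_x = 0, C_y = -1.678 N, D_y = 761.7 N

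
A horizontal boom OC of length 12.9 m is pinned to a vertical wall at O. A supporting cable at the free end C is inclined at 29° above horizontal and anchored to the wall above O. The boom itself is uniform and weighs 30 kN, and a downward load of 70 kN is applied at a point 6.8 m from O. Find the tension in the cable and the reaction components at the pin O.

T = 107.1 kN, O_x = 93.63 kN, O_y = 48.10 kN

ΣM about O: T·sin29°·12.9 − 30·6.45 − 70·6.8 = 0 → T = 669.5/(12.9·0.48481) = 107.051 ≈ 107.1 kN.
ΣF_x = 0: O_x − T·cos29° = 0 → O_x = 107.051 × 0.87462 = 93.63 kN.
ΣF_y = 0: O_y + T·sin29° − 30 − 70 = 0 → O_y = 100 − 107.051 × 0.48481 = 48.10 kN.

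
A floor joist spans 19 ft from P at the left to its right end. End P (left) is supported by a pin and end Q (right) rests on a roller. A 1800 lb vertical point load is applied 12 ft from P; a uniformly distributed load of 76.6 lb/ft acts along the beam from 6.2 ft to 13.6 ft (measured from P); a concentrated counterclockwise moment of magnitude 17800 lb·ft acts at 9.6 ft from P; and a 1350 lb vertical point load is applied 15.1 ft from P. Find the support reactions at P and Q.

Resultant of the distributed load: 76.6 × 7.4 = 566.84 lb at 9.9 ft from P.
ΣM about P: Q_y·19 − 1800·12 − (76.6·7.4)·9.9 + 17800 − 1350·15.1 = 0 → Q_y = 29796.716/19 = 1568.25 ≈ 1568 lb.
ΣF_y = 0: P_y + 1568.25 − 1800 − 76.6·7.4 − 1350 = 0 → P_y = 2149 lb.
ΣF_x = 0: no horizontal applied forces, so P_x = 0.

P_x = 0, P_y = 2149 lb, Q_y = 1568 lb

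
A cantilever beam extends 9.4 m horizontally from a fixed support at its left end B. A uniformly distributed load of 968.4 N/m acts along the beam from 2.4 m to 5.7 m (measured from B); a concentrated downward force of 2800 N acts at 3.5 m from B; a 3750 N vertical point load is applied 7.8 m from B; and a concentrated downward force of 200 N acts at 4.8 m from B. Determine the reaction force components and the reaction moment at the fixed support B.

B_x = 0, B_y = 9946 N, M_B = 52950 N·m

Resultant of the distributed load: 968.4 × 3.3 = 3195.72 N at 4.05 m from B.
ΣF_x = 0: B_x = 0.
ΣF_y = 0: B_y − 968.4·3.3 − 2800 − 3750 − 200 = 0 → B_y = 9946 N.
ΣM about B: M_B − (968.4·3.3)·4.05 − 2800·3.5 − 3750·7.8 − 200·4.8 = 0 → M_B = 52950 N·m.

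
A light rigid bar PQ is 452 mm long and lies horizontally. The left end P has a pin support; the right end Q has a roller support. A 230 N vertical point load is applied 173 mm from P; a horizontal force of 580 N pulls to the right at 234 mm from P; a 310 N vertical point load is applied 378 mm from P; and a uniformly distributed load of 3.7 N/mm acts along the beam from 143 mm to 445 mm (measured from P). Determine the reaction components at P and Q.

Resultant of the distributed load: 3.7 × 302 = 1117.4 N at 294 mm from P.
ΣM about P: Q_y·452 − 230·173 − 310·378 − (3.7·302)·294 = 0 → Q_y = 485485.6/452 = 1074.08 ≈ 1074 N.
ΣF_y = 0: P_y + 1074.08 − 230 − 310 − 3.7·302 = 0 → P_y = 583.3 N.
ΣF_x = 0: P_x + 580 = 0 → P_x = -580.0 N.

P_x = -580.0 N, P_y = 583.3 N, Q_y = 1074 N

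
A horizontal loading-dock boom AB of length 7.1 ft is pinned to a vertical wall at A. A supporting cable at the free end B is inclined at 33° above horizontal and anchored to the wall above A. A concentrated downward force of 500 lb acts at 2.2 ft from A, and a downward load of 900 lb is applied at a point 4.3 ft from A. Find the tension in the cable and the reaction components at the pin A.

ΣM about A: T·sin33°·7.1 − 500·2.2 − 900·4.3 = 0 → T = 4970/(7.1·0.544639) = 1285.26 ≈ 1285 lb.
ΣF_x = 0: A_x − T·cos33° = 0 → A_x = 1285.26 × 0.838671 = 1078 lb.
ΣF_y = 0: A_y + T·sin33° − 500 − 900 = 0 → A_y = 1400 − 1285.26 × 0.544639 = 700.0 lb.

T = 1285 lb, A_x = 1078 lb, A_y = 700.0 lb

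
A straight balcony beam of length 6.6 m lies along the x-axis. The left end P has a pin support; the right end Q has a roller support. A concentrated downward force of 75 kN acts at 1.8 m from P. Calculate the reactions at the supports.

Taking moments about P: Q_y·6.6 − 75·1.8 = 0 → Q_y = 135/6.6 = 20.4545 ≈ 20.45 kN.
ΣF_y = 0: P_y + 20.4545 − 75 = 0 → P_y = 54.55 kN.
ΣF_x = 0: no horizontal applied forces, so P_x = 0.

P_x = 0, P_y = 54.55 kN, Q_y = 20.45 kN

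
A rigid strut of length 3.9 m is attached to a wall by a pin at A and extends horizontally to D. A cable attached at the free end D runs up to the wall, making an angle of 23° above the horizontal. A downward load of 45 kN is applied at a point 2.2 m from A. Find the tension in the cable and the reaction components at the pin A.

T = 64.97 kN, A_x = 59.80 kN, A_y = 19.62 kN

ΣM about A: T·sin23°·3.9 − 45·2.2 = 0 → T = 99/(3.9·0.390731) = 64.967 ≈ 64.97 kN.
ΣF_x = 0: A_x − T·cos23° = 0 → A_x = 64.967 × 0.920505 = 59.80 kN.
ΣF_y = 0: A_y + T·sin23° − 45 = 0 → A_y = 45 − 64.967 × 0.390731 = 19.62 kN.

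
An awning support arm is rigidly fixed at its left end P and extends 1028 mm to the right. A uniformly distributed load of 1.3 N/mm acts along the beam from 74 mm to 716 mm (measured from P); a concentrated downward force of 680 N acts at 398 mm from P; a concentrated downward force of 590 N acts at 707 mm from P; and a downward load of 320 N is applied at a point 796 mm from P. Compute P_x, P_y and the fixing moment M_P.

Resultant of the distributed load: 1.3 × 642 = 834.6 N at 395 mm from P.
ΣF_x = 0: P_x = 0.
ΣF_y = 0: P_y − 1.3·642 − 680 − 590 − 320 = 0 → P_y = 2425 N.
ΣM about P: M_P − (1.3·642)·395 − 680·398 − 590·707 − 320·796 = 0 → M_P = 1272000 N·mm.

P_x = 0, P_y = 2425 N, M_P = 1272000 N·mm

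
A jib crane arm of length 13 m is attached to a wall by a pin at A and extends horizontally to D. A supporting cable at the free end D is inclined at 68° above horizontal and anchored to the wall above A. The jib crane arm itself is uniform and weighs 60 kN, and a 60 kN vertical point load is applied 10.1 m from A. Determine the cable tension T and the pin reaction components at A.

ΣM about A: T·sin68°·13 − 60·6.5 − 60·10.1 = 0 → T = 996/(13·0.927184) = 82.6323 ≈ 82.63 kN.
ΣF_x = 0: A_x − T·cos68° = 0 → A_x = 82.6323 × 0.374607 = 30.95 kN.
ΣF_y = 0: A_y + T·sin68° − 60 − 60 = 0 → A_y = 120 − 82.6323 × 0.927184 = 43.38 kN.

T = 82.63 kN, A_x = 30.95 kN, A_y = 43.38 kN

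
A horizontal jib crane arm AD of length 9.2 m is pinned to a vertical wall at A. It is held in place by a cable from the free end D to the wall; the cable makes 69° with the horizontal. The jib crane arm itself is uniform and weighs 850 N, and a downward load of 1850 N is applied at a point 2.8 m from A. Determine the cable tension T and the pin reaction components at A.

T = 1058 N, A_x = 379.3 N, A_y = 1712 N

ΣM about A: T·sin69°·9.2 − 850·4.6 − 1850·2.8 = 0 → T = 9090/(9.2·0.93358) = 1058.34 ≈ 1058 N.
ΣF_x = 0: A_x − T·cos69° = 0 → A_x = 1058.34 × 0.358368 = 379.3 N.
ΣF_y = 0: A_y + T·sin69° − 850 − 1850 = 0 → A_y = 2700 − 1058.34 × 0.93358 = 1712 N.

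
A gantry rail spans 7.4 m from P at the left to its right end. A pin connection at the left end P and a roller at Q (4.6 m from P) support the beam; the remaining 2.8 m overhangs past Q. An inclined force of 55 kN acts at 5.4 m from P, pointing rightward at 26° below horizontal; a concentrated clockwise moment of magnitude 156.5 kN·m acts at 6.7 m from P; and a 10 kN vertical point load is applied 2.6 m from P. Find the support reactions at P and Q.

ΣM about P: Q_y·4.6 − 55·sin26°·5.4 − 156.5 − 10·2.6 = 0 → Q_y = 312.696/4.6 = 67.9774 ≈ 67.98 kN.
ΣF_y = 0: P_y + 67.9774 − 55·sin26° − 10 = 0 → P_y = -33.87 kN.
ΣF_x = 0: P_x + 55·cos26° = 0 → P_x = -49.43 kN.

P_x = -49.43 kN, P_y = -33.87 kN, Q_y = 67.98 kN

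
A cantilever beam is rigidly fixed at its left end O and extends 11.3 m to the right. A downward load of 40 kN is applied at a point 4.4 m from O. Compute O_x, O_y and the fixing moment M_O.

ΣF_x = 0: O_x = 0.
ΣF_y = 0: O_y − 40 = 0 → O_y = 40.00 kN.
ΣM about O: M_O − 40·4.4 = 0 → M_O = 176.0 kN·m.

O_x = 0, O_y = 40.00 kN, M_O = 176.0 kN·m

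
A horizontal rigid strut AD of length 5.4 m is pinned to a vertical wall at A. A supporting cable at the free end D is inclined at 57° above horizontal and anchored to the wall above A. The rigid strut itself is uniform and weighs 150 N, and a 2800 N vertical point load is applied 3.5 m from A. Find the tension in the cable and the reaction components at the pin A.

ΣM about A: T·sin57°·5.4 − 150·2.7 − 2800·3.5 = 0 → T = 10205/(5.4·0.838671) = 2253.34 ≈ 2253 N.
ΣF_x = 0: A_x − T·cos57° = 0 → A_x = 2253.34 × 0.544639 = 1227 N.
ΣF_y = 0: A_y + T·sin57° − 150 − 2800 = 0 → A_y = 2950 − 2253.34 × 0.838671 = 1060 N.

T = 2253 N, A_x = 1227 N, A_y = 1060 N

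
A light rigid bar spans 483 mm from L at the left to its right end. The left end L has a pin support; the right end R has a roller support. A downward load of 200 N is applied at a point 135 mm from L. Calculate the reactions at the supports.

L_x = 0, L_y = 144.1 N, R_y = 55.90 N

ΣM about L: R_y·483 − 200·135 = 0 → R_y = 27000/483 = 55.9006 ≈ 55.90 N.
ΣF_y = 0: L_y + 55.9006 − 200 = 0 → L_y = 144.1 N.
ΣF_x = 0: no horizontal applied forces, so L_x = 0.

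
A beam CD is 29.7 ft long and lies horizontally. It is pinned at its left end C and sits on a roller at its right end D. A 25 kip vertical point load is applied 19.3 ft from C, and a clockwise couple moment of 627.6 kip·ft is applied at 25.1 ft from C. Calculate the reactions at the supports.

C_x = 0, C_y = -12.38 kip, D_y = 37.38 kip

Taking moments about C: D_y·29.7 − 25·19.3 − 627.6 = 0 → D_y = 1110.1/29.7 = 37.3771 ≈ 37.38 kip.
ΣF_y = 0: C_y + 37.3771 − 25 = 0 → C_y = -12.38 kip.
ΣF_x = 0: no horizontal applied forces, so C_x = 0.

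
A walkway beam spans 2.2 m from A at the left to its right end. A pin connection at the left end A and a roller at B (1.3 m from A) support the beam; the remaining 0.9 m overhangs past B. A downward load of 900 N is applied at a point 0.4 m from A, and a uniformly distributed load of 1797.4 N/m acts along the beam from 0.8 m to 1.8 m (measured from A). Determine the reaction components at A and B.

Resultant of the distributed load: 1797.4 × 1 = 1797.4 N at 1.3 m from A.
Taking moments about A: B_y·1.3 − 900·0.4 − (1797.4·1)·1.3 = 0 → B_y = 2696.62/1.3 = 2074.32 ≈ 2074 N.
ΣF_y = 0: A_y + 2074.32 − 900 − 1797.4·1 = 0 → A_y = 623.1 N.
ΣF_x = 0: no horizontal applied forces, so A_x = 0.

A_x = 0, A_y = 623.1 N, B_y = 2074 N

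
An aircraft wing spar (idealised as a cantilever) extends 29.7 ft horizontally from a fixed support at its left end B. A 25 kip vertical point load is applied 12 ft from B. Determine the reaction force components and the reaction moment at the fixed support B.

ΣF_x = 0: B_x = 0.
ΣF_y = 0: B_y − 25 = 0 → B_y = 25.00 kip.
ΣM about B: M_B − 25·12 = 0 → M_B = 300.0 kip·ft.

B_x = 0, B_y = 25.00 kip, M_B = 300.0 kip·ft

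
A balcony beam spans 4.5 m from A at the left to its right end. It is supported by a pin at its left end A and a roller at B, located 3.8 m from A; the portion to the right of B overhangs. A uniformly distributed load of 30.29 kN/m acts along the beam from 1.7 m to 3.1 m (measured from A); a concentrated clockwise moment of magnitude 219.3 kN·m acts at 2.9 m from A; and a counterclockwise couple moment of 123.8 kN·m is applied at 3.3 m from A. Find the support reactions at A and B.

Resultant of the distributed load: 30.29 × 1.4 = 42.406 kN at 2.4 m from A.
ΣM about A: B_y·3.8 − (30.29·1.4)·2.4 − 219.3 + 123.8 = 0 → B_y = 197.2744/3.8 = 51.9143 ≈ 51.91 kN.
ΣF_y = 0: A_y + 51.9143 − 30.29·1.4 = 0 → A_y = -9.508 kN.
ΣF_x = 0: no horizontal applied forces, so A_x = 0.

A_x = 0, A_y = -9.508 kN, B_y = 51.91 kN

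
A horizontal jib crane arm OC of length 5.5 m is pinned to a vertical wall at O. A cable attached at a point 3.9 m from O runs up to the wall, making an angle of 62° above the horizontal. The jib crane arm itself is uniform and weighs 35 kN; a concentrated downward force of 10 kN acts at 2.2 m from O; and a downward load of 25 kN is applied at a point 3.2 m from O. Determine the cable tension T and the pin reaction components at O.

T = 57.57 kN, O_x = 27.03 kN, O_y = 19.17 kN

ΣM about O: T·sin62°·3.9 − 35·2.75 − 10·2.2 − 25·3.2 = 0 → T = 198.25/(3.9·0.882948) = 57.5723 ≈ 57.57 kN.
ΣF_x = 0: O_x − T·cos62° = 0 → O_x = 57.5723 × 0.469472 = 27.03 kN.
ΣF_y = 0: O_y + T·sin62° − 35 − 10 − 25 = 0 → O_y = 70 − 57.5723 × 0.882948 = 19.17 kN.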